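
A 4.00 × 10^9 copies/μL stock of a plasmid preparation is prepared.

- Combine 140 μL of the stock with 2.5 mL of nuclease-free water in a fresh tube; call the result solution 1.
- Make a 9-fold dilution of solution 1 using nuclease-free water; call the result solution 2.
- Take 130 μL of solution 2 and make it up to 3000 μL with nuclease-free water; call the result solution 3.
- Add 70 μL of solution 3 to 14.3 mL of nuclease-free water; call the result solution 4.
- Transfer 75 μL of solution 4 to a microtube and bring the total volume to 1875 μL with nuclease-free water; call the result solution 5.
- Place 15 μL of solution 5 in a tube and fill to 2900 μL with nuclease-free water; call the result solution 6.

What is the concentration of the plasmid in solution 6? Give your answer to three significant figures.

1.03 copies/μL

Step 1: 140 μL + 2.5 mL = 2640 μL total → factor 2640/140 = 18.857
Step 2: 9-fold → factor 9
Step 3: 130 μL brought to 3000 μL → factor 3000/130 = 23.077
Step 4: 70 μL + 14.3 mL = 14370 μL total → factor 14370/70 = 205.29
Step 5: 75 μL brought to 1875 μL → factor 1875/75 = 25
Step 6: 15 μL brought to 2900 μL → factor 2900/15 = 193.33
Overall dilution factor = 18.857 × 9 × 23.077 × 205.29 × 25 × 193.33 = 3.886 × 10^9
Final = 4.00 × 10^9 copies/μL / 3.886 × 10^9 = 1.03 copies/μL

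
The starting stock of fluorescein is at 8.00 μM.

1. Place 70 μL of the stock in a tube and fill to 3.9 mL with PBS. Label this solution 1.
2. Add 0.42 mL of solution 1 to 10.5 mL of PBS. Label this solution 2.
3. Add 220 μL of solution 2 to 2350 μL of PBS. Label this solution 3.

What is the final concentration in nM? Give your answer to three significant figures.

Step 1: 70 μL brought to 3.9 mL → factor 3900/70 = 55.714
Step 2: 0.42 mL + 10.5 mL = 10.92 mL total → factor 10.92/0.42 = 26
Step 3: 220 μL + 2350 μL = 2570 μL total → factor 2570/220 = 11.682
Overall dilution factor = 55.714 × 26 × 11.682 = 16922
Final = 8.00 μM / 16922 = 0.0004728 μM = 0.473 nM

0.473 nM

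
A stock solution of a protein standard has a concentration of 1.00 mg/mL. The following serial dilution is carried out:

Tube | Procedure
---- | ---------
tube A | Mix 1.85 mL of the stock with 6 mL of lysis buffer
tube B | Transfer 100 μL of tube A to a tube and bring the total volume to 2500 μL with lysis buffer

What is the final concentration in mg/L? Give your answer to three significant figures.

Step 1: 1.85 mL + 6 mL = 7.85 mL total → factor 7.85/1.85 = 4.2432
Step 2: 100 μL brought to 2500 μL → factor 2500/100 = 25
Overall dilution factor = 4.2432 × 25 = 106.08
Final = 1.00 mg/mL / 106.08 = 0.009427 mg/mL = 9.43 mg/L

9.43 mg/L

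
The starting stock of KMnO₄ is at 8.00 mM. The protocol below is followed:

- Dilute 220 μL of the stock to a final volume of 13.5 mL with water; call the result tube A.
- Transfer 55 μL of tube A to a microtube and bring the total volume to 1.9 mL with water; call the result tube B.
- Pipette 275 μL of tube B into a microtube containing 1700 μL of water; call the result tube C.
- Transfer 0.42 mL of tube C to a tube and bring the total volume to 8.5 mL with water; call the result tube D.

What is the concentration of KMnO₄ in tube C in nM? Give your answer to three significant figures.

Step 1: 220 μL brought to 13.5 mL → factor 13500/220 = 61.364
Step 2: 55 μL brought to 1.9 mL → factor 1900/55 = 34.545
Step 3: 275 μL + 1700 μL = 1975 μL total → factor 1975/275 = 7.1818
Dilution factor through tube C = 61.364 × 34.545 × 7.1818 = 15224
[tube C] = 8.00 mM / 15224 = 0.0005255 mM = 525 nM

525 nM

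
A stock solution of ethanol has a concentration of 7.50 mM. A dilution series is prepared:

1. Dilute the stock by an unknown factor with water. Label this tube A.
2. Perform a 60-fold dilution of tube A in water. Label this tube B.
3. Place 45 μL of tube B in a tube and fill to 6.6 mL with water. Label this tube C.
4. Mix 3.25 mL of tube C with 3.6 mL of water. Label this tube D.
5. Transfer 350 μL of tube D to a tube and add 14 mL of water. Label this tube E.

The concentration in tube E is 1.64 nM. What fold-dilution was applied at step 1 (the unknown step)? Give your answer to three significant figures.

Step 1: unknown factor x
Step 2: 60-fold → factor 60
Step 3: 45 μL brought to 6.6 mL → factor 6600/45 = 146.67
Step 4: 3.25 mL + 3.6 mL = 6.85 mL total → factor 6.85/3.25 = 2.1077
Step 5: 350 μL + 14 mL = 14350 μL total → factor 14350/350 = 41
Product of known-step factors = 7.6046 × 10^5
Overall factor = 7.50 mM / (1.64 nM) = 4.5732 × 10^6
x = 4.5732 × 10^6 / 7.6046 × 10^5 = 6.01

6.01-fold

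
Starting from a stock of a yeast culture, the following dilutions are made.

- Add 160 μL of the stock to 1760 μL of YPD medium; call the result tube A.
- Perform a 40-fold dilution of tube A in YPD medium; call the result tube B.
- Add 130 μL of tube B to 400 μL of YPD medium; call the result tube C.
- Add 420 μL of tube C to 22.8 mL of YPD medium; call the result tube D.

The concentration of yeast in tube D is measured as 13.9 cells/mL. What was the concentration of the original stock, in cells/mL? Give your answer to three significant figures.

Step 1: 160 μL + 1760 μL = 1920 μL total → factor 1920/160 = 12
Step 2: 40-fold → factor 40
Step 3: 130 μL + 400 μL = 530 μL total → factor 530/130 = 4.0769
Step 4: 420 μL + 22.8 mL = 23220 μL total → factor 23220/420 = 55.286
Overall dilution factor = 12 × 40 × 4.0769 × 55.286 = 1.0819 × 10^5
Stock = 13.9 cells/mL × 1.0819 × 10^5 = 1.50 × 10^6 cells/mL

1.50 × 10^6 cells/mL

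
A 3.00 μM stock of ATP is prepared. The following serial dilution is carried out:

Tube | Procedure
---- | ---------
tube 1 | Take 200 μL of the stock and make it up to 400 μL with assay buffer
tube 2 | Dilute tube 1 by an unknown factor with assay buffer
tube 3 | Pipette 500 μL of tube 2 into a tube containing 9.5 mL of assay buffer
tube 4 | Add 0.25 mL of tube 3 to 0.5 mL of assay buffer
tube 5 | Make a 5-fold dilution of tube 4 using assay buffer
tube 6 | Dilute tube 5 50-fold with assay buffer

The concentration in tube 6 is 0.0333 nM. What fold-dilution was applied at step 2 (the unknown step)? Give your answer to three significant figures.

Step 1: 200 μL brought to 400 μL → factor 400/200 = 2
Step 2: unknown factor x
Step 3: 500 μL + 9.5 mL = 10000 μL total → factor 10000/500 = 20
Step 4: 0.25 mL + 0.5 mL = 0.75 mL total → factor 0.75/0.25 = 3
Step 5: 5-fold → factor 5
Step 6: 50-fold → factor 50
Product of known-step factors = 30000
Overall factor = 3.00 μM / (0.0333 nM) = 90090
x = 90090 / 30000 = 3.00

3.00-fold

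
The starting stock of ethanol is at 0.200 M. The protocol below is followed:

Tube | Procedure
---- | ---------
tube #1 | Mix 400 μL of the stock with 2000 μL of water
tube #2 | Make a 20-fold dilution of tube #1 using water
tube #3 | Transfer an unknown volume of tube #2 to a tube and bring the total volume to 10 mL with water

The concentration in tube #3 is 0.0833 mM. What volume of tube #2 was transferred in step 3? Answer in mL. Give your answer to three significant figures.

0.500 mL

Step 1: 400 μL + 2000 μL = 2400 μL total → factor 2400/400 = 6
Step 2: 20-fold → factor 20
Step 3: v brought to 10 mL → factor = 10 mL/v
Product of known-step factors = 120
Overall factor = 0.200 M / (0.0833 mM) = 2401
Step-3 factor = 2401 / 120 = 20.008
v = 10 mL / 20.008 = 0.500 mL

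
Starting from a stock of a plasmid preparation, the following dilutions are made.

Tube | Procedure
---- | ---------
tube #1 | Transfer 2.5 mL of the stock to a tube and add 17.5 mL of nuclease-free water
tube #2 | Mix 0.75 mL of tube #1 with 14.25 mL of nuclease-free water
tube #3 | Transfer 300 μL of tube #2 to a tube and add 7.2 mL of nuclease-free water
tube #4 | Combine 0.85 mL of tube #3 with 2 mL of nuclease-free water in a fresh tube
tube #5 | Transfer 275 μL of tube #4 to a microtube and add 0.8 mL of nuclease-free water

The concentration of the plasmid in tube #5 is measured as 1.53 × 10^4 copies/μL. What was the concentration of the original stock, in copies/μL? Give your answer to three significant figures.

Step 1: 2.5 mL + 17.5 mL = 20 mL total → factor 20/2.5 = 8
Step 2: 0.75 mL + 14.25 mL = 15 mL total → factor 15/0.75 = 20
Step 3: 300 μL + 7.2 mL = 7500 μL total → factor 7500/300 = 25
Step 4: 0.85 mL + 2 mL = 2.85 mL total → factor 2.85/0.85 = 3.3529
Step 5: 275 μL + 0.8 mL = 1075 μL total → factor 1075/275 = 3.9091
Overall dilution factor = 8 × 20 × 25 × 3.3529 × 3.9091 = 52428
Stock = 1.53 × 10^4 copies/μL × 52428 = 8.02 × 10^8 copies/μL

8.02 × 10^8 copies/μL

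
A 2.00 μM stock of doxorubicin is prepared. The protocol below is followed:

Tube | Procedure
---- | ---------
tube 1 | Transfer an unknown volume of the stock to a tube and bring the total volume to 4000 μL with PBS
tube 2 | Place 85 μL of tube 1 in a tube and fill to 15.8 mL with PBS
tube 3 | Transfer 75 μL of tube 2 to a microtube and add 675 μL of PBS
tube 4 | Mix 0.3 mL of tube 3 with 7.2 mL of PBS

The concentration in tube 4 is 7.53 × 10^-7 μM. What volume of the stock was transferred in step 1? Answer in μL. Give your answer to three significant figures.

Step 1: v brought to 4000 μL → factor = 4000 μL/v
Step 2: 85 μL brought to 15.8 mL → factor 15800/85 = 185.88
Step 3: 75 μL + 675 μL = 750 μL total → factor 750/75 = 10
Step 4: 0.3 mL + 7.2 mL = 7.5 mL total → factor 7.5/0.3 = 25
Product of known-step factors = 46471
Overall factor = 2.00 μM / (7.53 × 10^-7 μM) = 2.656 × 10^6
Step-1 factor = 2.656 × 10^6 / 46471 = 57.155
v = 4000 μL / 57.155 = 70.0 μL

70.0 μL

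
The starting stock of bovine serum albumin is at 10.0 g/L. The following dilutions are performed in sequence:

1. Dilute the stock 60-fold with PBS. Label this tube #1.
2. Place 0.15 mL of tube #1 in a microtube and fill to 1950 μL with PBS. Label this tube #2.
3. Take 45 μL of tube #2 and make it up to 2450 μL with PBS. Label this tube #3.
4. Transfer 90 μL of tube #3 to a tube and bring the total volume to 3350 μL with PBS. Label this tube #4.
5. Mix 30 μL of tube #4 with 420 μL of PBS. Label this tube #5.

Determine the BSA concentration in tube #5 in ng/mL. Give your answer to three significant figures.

0.422 ng/mL

Step 1: 60-fold → factor 60
Step 2: 0.15 mL brought to 1950 μL → factor 1.95/0.15 = 13
Step 3: 45 μL brought to 2450 μL → factor 2450/45 = 54.444
Step 4: 90 μL brought to 3350 μL → factor 3350/90 = 37.222
Step 5: 30 μL + 420 μL = 450 μL total → factor 450/30 = 15
Overall dilution factor = 60 × 13 × 54.444 × 37.222 × 15 = 2.3711 × 10^7
Final = 10.0 g/L / 2.3711 × 10^7 = 4.218 × 10^-7 g/L = 0.422 ng/mL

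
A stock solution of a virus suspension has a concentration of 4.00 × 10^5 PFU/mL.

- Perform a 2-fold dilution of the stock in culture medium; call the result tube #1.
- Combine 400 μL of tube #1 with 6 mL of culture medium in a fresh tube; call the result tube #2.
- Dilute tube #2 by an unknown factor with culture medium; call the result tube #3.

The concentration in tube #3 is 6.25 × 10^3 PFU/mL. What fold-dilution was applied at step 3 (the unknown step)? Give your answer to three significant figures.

2.00-fold

Step 1: 2-fold → factor 2
Step 2: 400 μL + 6 mL = 6400 μL total → factor 6400/400 = 16
Step 3: unknown factor x
Product of known-step factors = 32
Overall factor = 4.00 × 10^5 PFU/mL / (6.25 × 10^3 PFU/mL) = 64
x = 64 / 32 = 2.00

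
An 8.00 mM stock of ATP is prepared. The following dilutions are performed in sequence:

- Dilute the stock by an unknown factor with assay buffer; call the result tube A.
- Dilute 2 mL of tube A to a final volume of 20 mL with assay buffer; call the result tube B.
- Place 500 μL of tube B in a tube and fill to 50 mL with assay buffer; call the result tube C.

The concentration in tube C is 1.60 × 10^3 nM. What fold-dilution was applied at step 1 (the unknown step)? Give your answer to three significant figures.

5.00-fold

Step 1: unknown factor x
Step 2: 2 mL brought to 20 mL → factor 20/2 = 10
Step 3: 500 μL brought to 50 mL → factor 50000/500 = 100
Product of known-step factors = 1000
Overall factor = 8.00 mM / (1.60 × 10^3 nM) = 5000
x = 5000 / 1000 = 5.00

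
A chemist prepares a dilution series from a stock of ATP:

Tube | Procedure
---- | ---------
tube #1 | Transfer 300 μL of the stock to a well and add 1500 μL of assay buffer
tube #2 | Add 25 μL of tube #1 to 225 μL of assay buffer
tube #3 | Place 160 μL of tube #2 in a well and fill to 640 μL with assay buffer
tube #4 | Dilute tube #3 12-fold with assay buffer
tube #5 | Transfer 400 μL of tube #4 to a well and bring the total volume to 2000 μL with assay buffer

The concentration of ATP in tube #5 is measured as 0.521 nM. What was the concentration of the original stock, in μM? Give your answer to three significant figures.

7.50 μM

Step 1: 300 μL + 1500 μL = 1800 μL total → factor 1800/300 = 6
Step 2: 25 μL + 225 μL = 250 μL total → factor 250/25 = 10
Step 3: 160 μL brought to 640 μL → factor 640/160 = 4
Step 4: 12-fold → factor 12
Step 5: 400 μL brought to 2000 μL → factor 2000/400 = 5
Overall dilution factor = 6 × 10 × 4 × 12 × 5 = 14400
Stock = 0.521 nM × 14400 = 7502 nM = 7.50 μM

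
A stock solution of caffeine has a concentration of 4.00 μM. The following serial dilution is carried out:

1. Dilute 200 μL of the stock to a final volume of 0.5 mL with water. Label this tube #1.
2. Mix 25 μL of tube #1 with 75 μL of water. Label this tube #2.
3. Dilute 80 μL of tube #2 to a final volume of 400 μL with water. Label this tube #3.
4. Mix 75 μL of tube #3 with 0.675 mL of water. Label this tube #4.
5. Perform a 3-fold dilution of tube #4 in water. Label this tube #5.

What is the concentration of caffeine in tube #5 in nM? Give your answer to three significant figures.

2.67 nM

Step 1: 200 μL brought to 0.5 mL → factor 500/200 = 2.5
Step 2: 25 μL + 75 μL = 100 μL total → factor 100/25 = 4
Step 3: 80 μL brought to 400 μL → factor 400/80 = 5
Step 4: 75 μL + 0.675 mL = 750 μL total → factor 750/75 = 10
Step 5: 3-fold → factor 3
Overall dilution factor = 2.5 × 4 × 5 × 10 × 3 = 1500
Final = 4.00 μM / 1500 = 0.002667 μM = 2.67 nM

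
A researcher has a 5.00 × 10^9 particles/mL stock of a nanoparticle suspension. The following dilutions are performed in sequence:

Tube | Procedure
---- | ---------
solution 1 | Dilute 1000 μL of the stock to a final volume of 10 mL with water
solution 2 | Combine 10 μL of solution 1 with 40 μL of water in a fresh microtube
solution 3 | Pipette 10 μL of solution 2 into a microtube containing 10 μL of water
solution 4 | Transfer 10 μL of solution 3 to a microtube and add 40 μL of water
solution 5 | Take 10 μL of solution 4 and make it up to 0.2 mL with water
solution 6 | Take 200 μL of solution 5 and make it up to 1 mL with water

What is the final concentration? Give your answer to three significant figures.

1.00 × 10^5 particles/mL

Step 1: 1000 μL brought to 10 mL → factor 10000/1000 = 10
Step 2: 10 μL + 40 μL = 50 μL total → factor 50/10 = 5
Step 3: 10 μL + 10 μL = 20 μL total → factor 20/10 = 2
Step 4: 10 μL + 40 μL = 50 μL total → factor 50/10 = 5
Step 5: 10 μL brought to 0.2 mL → factor 200/10 = 20
Step 6: 200 μL brought to 1 mL → factor 1000/200 = 5
Overall dilution factor = 10 × 5 × 2 × 5 × 20 × 5 = 50000
Final = 5.00 × 10^9 particles/mL / 50000 = 1.00 × 10^5 particles/mL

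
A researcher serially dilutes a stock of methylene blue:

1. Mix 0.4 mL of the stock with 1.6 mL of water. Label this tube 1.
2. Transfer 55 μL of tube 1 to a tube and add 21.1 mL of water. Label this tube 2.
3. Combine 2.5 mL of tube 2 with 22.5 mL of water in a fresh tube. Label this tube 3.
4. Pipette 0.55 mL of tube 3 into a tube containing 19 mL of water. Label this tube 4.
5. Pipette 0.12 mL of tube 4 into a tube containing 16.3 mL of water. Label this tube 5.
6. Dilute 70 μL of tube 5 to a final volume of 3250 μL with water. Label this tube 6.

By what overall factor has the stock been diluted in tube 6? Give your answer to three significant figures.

4.34 × 10^9

Step 1: 0.4 mL + 1.6 mL = 2 mL total → factor 2/0.4 = 5
Step 2: 55 μL + 21.1 mL = 21155 μL total → factor 21155/55 = 384.64
Step 3: 2.5 mL + 22.5 mL = 25 mL total → factor 25/2.5 = 10
Step 4: 0.55 mL + 19 mL = 19.55 mL total → factor 19.55/0.55 = 35.545
Step 5: 0.12 mL + 16.3 mL = 16.42 mL total → factor 16.42/0.12 = 136.83
Step 6: 70 μL brought to 3250 μL → factor 3250/70 = 46.429
Overall dilution factor = 5 × 384.64 × 10 × 35.545 × 136.83 × 46.429 = 4.3429 × 10^9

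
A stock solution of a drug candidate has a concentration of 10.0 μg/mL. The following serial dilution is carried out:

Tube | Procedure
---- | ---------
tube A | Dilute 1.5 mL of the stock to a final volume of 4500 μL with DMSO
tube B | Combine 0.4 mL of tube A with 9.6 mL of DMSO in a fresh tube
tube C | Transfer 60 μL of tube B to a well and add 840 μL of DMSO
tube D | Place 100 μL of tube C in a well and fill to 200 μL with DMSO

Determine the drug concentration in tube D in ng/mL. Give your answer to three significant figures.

Step 1: 1.5 mL brought to 4500 μL → factor 4.5/1.5 = 3
Step 2: 0.4 mL + 9.6 mL = 10 mL total → factor 10/0.4 = 25
Step 3: 60 μL + 840 μL = 900 μL total → factor 900/60 = 15
Step 4: 100 μL brought to 200 μL → factor 200/100 = 2
Overall dilution factor = 3 × 25 × 15 × 2 = 2250
Final = 10.0 μg/mL / 2250 = 0.004444 μg/mL = 4.44 ng/mL

4.44 ng/mL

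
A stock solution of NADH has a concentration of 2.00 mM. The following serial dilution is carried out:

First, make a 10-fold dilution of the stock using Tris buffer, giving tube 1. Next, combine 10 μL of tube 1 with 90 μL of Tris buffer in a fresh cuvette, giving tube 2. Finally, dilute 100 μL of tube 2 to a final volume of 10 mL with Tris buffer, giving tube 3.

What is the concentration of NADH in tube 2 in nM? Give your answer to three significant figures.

2.00 × 10^4 nM

Step 1: 10-fold → factor 10
Step 2: 10 μL + 90 μL = 100 μL total → factor 100/10 = 10
Dilution factor through tube 2 = 10 × 10 = 100
[tube 2] = 2.00 mM / 100 = 0.02000 mM = 2.00 × 10^4 nM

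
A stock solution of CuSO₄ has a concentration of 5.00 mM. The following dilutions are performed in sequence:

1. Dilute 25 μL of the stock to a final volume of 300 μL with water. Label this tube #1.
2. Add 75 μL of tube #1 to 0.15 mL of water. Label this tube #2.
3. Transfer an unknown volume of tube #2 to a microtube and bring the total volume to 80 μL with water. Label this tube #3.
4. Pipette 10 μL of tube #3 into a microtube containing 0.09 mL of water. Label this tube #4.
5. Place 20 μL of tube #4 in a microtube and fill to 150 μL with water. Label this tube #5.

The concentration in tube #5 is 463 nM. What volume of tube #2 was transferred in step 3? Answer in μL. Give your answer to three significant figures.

20.0 μL

Step 1: 25 μL brought to 300 μL → factor 300/25 = 12
Step 2: 75 μL + 0.15 mL = 225 μL total → factor 225/75 = 3
Step 3: v brought to 80 μL → factor = 80 μL/v
Step 4: 10 μL + 0.09 mL = 100 μL total → factor 100/10 = 10
Step 5: 20 μL brought to 150 μL → factor 150/20 = 7.5
Product of known-step factors = 2700
Overall factor = 5.00 mM / (463 nM) = 10799
Step-3 factor = 10799 / 2700 = 3.9997
v = 80 μL / 3.9997 = 20.0 μL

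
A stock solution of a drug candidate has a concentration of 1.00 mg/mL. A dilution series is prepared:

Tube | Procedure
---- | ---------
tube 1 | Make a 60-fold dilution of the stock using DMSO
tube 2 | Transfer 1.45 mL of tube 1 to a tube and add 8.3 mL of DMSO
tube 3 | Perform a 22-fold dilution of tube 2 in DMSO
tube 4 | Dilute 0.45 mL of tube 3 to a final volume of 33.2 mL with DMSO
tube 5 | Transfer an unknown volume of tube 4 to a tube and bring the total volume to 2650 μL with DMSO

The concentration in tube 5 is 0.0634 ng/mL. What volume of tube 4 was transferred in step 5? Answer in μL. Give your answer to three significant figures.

Step 1: 60-fold → factor 60
Step 2: 1.45 mL + 8.3 mL = 9.75 mL total → factor 9.75/1.45 = 6.7241
Step 3: 22-fold → factor 22
Step 4: 0.45 mL brought to 33.2 mL → factor 33.2/0.45 = 73.778
Step 5: v brought to 2650 μL → factor = 2650 μL/v
Product of known-step factors = 6.5484 × 10^5
Overall factor = 1.00 mg/mL / (0.0634 ng/mL) = 1.5773 × 10^7
Step-5 factor = 1.5773 × 10^7 / 6.5484 × 10^5 = 24.087
v = 2650 μL / 24.087 = 110 μL

110 μL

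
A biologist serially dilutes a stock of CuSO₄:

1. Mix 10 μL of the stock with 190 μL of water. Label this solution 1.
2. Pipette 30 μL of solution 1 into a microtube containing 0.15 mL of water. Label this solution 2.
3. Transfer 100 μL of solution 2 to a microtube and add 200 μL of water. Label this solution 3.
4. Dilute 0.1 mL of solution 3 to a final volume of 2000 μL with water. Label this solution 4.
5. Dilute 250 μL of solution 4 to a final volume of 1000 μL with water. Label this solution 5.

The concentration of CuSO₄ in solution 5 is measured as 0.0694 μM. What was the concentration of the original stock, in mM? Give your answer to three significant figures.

Step 1: 10 μL + 190 μL = 200 μL total → factor 200/10 = 20
Step 2: 30 μL + 0.15 mL = 180 μL total → factor 180/30 = 6
Step 3: 100 μL + 200 μL = 300 μL total → factor 300/100 = 3
Step 4: 0.1 mL brought to 2000 μL → factor 2/0.1 = 20
Step 5: 250 μL brought to 1000 μL → factor 1000/250 = 4
Overall dilution factor = 20 × 6 × 3 × 20 × 4 = 28800
Stock = 0.0694 μM × 28800 = 1999 μM = 2.00 mM

2.00 mM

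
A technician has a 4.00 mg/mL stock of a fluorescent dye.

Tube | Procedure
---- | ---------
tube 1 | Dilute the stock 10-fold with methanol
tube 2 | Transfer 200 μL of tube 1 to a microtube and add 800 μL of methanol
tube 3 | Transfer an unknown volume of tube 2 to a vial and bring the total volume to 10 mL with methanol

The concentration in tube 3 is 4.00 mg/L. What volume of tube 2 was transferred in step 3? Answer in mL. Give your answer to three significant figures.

Step 1: 10-fold → factor 10
Step 2: 200 μL + 800 μL = 1000 μL total → factor 1000/200 = 5
Step 3: v brought to 10 mL → factor = 10 mL/v
Product of known-step factors = 50
Overall factor = 4.00 mg/mL / (4.00 mg/L) = 1000
Step-3 factor = 1000 / 50 = 20
v = 10 mL / 20 = 0.500 mL

0.500 mL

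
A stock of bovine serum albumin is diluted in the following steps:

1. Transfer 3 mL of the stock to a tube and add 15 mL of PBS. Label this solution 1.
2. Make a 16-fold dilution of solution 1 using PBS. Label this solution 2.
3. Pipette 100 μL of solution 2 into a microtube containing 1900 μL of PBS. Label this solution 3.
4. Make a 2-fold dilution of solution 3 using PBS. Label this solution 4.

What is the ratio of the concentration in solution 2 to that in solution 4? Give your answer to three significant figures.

Step 1: 3 mL + 15 mL = 18 mL total → factor 18/3 = 6
Step 2: 16-fold → factor 16
Step 3: 100 μL + 1900 μL = 2000 μL total → factor 2000/100 = 20
Step 4: 2-fold → factor 2
Dilution factor to solution 2 = 96; to solution 4 = 3840
[solution 2]/[solution 4] = (factor to solution 4)/(factor to solution 2) = 3840/96 = 40.0

40.0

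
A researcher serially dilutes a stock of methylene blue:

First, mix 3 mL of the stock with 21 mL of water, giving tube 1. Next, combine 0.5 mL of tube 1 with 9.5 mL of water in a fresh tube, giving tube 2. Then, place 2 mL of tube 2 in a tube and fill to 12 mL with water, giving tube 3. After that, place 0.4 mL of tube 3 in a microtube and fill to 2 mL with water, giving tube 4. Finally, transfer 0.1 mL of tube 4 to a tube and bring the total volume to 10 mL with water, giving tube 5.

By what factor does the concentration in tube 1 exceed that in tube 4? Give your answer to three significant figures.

Step 1: 3 mL + 21 mL = 24 mL total → factor 24/3 = 8
Step 2: 0.5 mL + 9.5 mL = 10 mL total → factor 10/0.5 = 20
Step 3: 2 mL brought to 12 mL → factor 12/2 = 6
Step 4: 0.4 mL brought to 2 mL → factor 2/0.4 = 5
Dilution factor to tube 1 = 8; to tube 4 = 4800
[tube 1]/[tube 4] = (factor to tube 4)/(factor to tube 1) = 4800/8 = 600

600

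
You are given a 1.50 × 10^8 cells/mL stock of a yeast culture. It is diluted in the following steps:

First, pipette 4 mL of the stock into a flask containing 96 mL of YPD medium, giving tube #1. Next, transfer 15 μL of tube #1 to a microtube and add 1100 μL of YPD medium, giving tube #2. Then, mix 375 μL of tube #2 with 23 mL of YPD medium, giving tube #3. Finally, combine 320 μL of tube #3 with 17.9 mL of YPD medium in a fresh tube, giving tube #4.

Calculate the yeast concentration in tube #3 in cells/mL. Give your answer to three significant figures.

1.29 × 10^3 cells/mL

Step 1: 4 mL + 96 mL = 100 mL total → factor 100/4 = 25
Step 2: 15 μL + 1100 μL = 1115 μL total → factor 1115/15 = 74.333
Step 3: 375 μL + 23 mL = 23375 μL total → factor 23375/375 = 62.333
Dilution factor through tube #3 = 25 × 74.333 × 62.333 = 1.1584 × 10^5
[tube #3] = 1.50 × 10^8 cells/mL / 1.1584 × 10^5 = 1.29 × 10^3 cells/mL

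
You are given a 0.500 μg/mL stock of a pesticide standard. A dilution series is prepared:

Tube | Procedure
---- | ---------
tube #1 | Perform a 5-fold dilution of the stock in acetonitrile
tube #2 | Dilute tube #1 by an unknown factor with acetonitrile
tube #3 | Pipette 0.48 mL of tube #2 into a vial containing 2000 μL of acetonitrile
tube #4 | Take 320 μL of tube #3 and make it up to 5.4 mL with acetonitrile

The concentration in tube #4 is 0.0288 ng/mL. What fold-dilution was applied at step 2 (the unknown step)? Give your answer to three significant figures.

Step 1: 5-fold → factor 5
Step 2: unknown factor x
Step 3: 0.48 mL + 2000 μL = 2.48 mL total → factor 2.48/0.48 = 5.1667
Step 4: 320 μL brought to 5.4 mL → factor 5400/320 = 16.875
Product of known-step factors = 435.94
Overall factor = 0.500 μg/mL / (0.0288 ng/mL) = 17361
x = 17361 / 435.94 = 39.8

39.8-fold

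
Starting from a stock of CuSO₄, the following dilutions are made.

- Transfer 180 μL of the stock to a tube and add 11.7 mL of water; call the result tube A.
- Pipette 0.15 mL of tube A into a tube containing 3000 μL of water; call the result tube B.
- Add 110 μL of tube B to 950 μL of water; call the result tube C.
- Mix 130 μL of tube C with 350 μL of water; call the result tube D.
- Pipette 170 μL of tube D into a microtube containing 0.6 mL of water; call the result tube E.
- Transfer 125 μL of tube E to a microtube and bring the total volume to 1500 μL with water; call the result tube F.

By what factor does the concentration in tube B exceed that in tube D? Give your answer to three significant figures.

35.6

Step 1: 180 μL + 11.7 mL = 11880 μL total → factor 11880/180 = 66
Step 2: 0.15 mL + 3000 μL = 3.15 mL total → factor 3.15/0.15 = 21
Step 3: 110 μL + 950 μL = 1060 μL total → factor 1060/110 = 9.6364
Step 4: 130 μL + 350 μL = 480 μL total → factor 480/130 = 3.6923
Dilution factor to tube B = 1386; to tube D = 49314
[tube B]/[tube D] = (factor to tube D)/(factor to tube B) = 49314/1386 = 35.6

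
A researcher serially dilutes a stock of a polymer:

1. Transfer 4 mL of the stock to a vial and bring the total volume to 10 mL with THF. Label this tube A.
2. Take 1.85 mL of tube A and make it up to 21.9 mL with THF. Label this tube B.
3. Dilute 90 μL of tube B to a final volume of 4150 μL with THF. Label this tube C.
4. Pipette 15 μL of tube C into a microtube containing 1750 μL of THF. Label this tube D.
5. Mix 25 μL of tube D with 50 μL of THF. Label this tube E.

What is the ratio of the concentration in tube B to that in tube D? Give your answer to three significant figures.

Step 1: 4 mL brought to 10 mL → factor 10/4 = 2.5
Step 2: 1.85 mL brought to 21.9 mL → factor 21.9/1.85 = 11.838
Step 3: 90 μL brought to 4150 μL → factor 4150/90 = 46.111
Step 4: 15 μL + 1750 μL = 1765 μL total → factor 1765/15 = 117.67
Dilution factor to tube B = 29.595; to tube D = 1.6057 × 10^5
[tube B]/[tube D] = (factor to tube D)/(factor to tube B) = 1.6057 × 10^5/29.595 = 5.43 × 10^3

5.43 × 10^3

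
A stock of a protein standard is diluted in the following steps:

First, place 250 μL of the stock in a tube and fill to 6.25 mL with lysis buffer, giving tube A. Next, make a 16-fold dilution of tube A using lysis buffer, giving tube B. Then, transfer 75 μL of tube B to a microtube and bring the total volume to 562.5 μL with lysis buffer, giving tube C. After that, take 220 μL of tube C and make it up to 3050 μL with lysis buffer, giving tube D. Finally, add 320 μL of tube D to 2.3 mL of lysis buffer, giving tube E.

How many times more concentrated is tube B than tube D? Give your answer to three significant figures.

104

Step 1: 250 μL brought to 6.25 mL → factor 6250/250 = 25
Step 2: 16-fold → factor 16
Step 3: 75 μL brought to 562.5 μL → factor 562.5/75 = 7.5
Step 4: 220 μL brought to 3050 μL → factor 3050/220 = 13.864
Dilution factor to tube B = 400; to tube D = 41591
[tube B]/[tube D] = (factor to tube D)/(factor to tube B) = 41591/400 = 104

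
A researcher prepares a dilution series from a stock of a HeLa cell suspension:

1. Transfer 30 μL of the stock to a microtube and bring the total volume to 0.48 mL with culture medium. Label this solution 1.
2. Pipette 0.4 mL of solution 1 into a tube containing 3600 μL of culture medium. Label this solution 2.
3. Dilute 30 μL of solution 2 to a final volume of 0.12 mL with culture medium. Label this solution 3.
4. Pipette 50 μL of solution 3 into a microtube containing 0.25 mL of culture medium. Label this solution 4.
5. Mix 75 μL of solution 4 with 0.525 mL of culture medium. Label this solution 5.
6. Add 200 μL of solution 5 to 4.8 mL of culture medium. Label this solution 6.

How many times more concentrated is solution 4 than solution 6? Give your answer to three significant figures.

200

Step 1: 30 μL brought to 0.48 mL → factor 480/30 = 16
Step 2: 0.4 mL + 3600 μL = 4 mL total → factor 4/0.4 = 10
Step 3: 30 μL brought to 0.12 mL → factor 120/30 = 4
Step 4: 50 μL + 0.25 mL = 300 μL total → factor 300/50 = 6
Step 5: 75 μL + 0.525 mL = 600 μL total → factor 600/75 = 8
Step 6: 200 μL + 4.8 mL = 5000 μL total → factor 5000/200 = 25
Dilution factor to solution 4 = 3840; to solution 6 = 7.68 × 10^5
[solution 4]/[solution 6] = (factor to solution 6)/(factor to solution 4) = 7.68 × 10^5/3840 = 200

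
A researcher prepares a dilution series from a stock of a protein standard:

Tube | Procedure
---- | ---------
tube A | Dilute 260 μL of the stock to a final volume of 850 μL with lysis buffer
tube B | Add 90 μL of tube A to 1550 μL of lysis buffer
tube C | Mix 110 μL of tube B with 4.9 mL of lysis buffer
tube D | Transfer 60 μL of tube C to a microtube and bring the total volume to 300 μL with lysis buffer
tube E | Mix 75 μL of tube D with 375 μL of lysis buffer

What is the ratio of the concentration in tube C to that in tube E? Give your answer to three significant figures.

Step 1: 260 μL brought to 850 μL → factor 850/260 = 3.2692
Step 2: 90 μL + 1550 μL = 1640 μL total → factor 1640/90 = 18.222
Step 3: 110 μL + 4.9 mL = 5010 μL total → factor 5010/110 = 45.545
Step 4: 60 μL brought to 300 μL → factor 300/60 = 5
Step 5: 75 μL + 375 μL = 450 μL total → factor 450/75 = 6
Dilution factor to tube C = 2713.3; to tube E = 81398
[tube C]/[tube E] = (factor to tube E)/(factor to tube C) = 81398/2713.3 = 30.0

30.0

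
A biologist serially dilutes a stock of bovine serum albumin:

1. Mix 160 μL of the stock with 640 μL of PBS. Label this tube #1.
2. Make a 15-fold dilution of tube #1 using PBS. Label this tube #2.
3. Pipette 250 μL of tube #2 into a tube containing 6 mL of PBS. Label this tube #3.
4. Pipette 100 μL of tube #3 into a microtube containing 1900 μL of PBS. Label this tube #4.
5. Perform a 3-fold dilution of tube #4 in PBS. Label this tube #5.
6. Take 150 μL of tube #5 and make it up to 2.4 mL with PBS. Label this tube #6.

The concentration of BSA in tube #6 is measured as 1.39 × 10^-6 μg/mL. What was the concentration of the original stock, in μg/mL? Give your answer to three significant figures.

2.50 μg/mL

Step 1: 160 μL + 640 μL = 800 μL total → factor 800/160 = 5
Step 2: 15-fold → factor 15
Step 3: 250 μL + 6 mL = 6250 μL total → factor 6250/250 = 25
Step 4: 100 μL + 1900 μL = 2000 μL total → factor 2000/100 = 20
Step 5: 3-fold → factor 3
Step 6: 150 μL brought to 2.4 mL → factor 2400/150 = 16
Overall dilution factor = 5 × 15 × 25 × 20 × 3 × 16 = 1.8 × 10^6
Stock = 1.39 × 10^-6 μg/mL × 1.8 × 10^6 = 2.50 μg/mL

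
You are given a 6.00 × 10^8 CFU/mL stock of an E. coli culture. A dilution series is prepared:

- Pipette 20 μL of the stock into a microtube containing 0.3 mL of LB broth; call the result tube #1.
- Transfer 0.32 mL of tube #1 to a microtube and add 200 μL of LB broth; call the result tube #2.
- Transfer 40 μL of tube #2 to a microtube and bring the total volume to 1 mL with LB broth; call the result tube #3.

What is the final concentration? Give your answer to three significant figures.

Step 1: 20 μL + 0.3 mL = 320 μL total → factor 320/20 = 16
Step 2: 0.32 mL + 200 μL = 0.52 mL total → factor 0.52/0.32 = 1.625
Step 3: 40 μL brought to 1 mL → factor 1000/40 = 25
Overall dilution factor = 16 × 1.625 × 25 = 650
Final = 6.00 × 10^8 CFU/mL / 650 = 9.23 × 10^5 CFU/mL

9.23 × 10^5 CFU/mL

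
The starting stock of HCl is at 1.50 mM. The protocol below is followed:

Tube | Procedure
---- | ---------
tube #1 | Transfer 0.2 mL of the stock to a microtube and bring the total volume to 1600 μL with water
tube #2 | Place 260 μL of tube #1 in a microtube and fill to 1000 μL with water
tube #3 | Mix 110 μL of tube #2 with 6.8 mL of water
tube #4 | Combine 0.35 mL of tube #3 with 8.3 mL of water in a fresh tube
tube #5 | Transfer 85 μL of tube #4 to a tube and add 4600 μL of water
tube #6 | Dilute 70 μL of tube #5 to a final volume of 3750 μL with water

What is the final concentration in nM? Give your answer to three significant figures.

0.0106 nM

Step 1: 0.2 mL brought to 1600 μL → factor 1.6/0.2 = 8
Step 2: 260 μL brought to 1000 μL → factor 1000/260 = 3.8462
Step 3: 110 μL + 6.8 mL = 6910 μL total → factor 6910/110 = 62.818
Step 4: 0.35 mL + 8.3 mL = 8.65 mL total → factor 8.65/0.35 = 24.714
Step 5: 85 μL + 4600 μL = 4685 μL total → factor 4685/85 = 55.118
Step 6: 70 μL brought to 3750 μL → factor 3750/70 = 53.571
Overall dilution factor = 8 × 3.8462 × 62.818 × 24.714 × 55.118 × 53.571 = 1.4105 × 10^8
Final = 1.50 mM / 1.4105 × 10^8 = 1.063 × 10^-8 mM = 0.0106 nM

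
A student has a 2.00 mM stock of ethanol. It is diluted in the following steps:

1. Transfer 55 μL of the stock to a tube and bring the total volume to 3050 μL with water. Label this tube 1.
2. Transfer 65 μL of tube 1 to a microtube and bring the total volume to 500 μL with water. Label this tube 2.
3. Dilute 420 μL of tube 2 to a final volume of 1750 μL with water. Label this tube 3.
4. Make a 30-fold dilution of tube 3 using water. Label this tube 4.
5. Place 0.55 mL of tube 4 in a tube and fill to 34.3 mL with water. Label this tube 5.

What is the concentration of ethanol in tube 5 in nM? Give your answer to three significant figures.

0.601 nM

Step 1: 55 μL brought to 3050 μL → factor 3050/55 = 55.455
Step 2: 65 μL brought to 500 μL → factor 500/65 = 7.6923
Step 3: 420 μL brought to 1750 μL → factor 1750/420 = 4.1667
Step 4: 30-fold → factor 30
Step 5: 0.55 mL brought to 34.3 mL → factor 34.3/0.55 = 62.364
Overall dilution factor = 55.455 × 7.6923 × 4.1667 × 30 × 62.364 = 3.3253 × 10^6
Final = 2.00 mM / 3.3253 × 10^6 = 6.014 × 10^-7 mM = 0.601 nM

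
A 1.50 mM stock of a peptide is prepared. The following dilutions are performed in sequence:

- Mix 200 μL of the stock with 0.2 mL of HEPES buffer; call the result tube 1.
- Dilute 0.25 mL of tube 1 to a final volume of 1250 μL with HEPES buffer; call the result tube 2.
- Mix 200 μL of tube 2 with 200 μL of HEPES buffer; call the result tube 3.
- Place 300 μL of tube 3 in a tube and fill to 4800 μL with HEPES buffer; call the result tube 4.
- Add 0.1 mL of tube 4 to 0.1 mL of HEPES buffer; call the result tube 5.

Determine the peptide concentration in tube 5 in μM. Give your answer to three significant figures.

2.34 μM

Step 1: 200 μL + 0.2 mL = 400 μL total → factor 400/200 = 2
Step 2: 0.25 mL brought to 1250 μL → factor 1.25/0.25 = 5
Step 3: 200 μL + 200 μL = 400 μL total → factor 400/200 = 2
Step 4: 300 μL brought to 4800 μL → factor 4800/300 = 16
Step 5: 0.1 mL + 0.1 mL = 0.2 mL total → factor 0.2/0.1 = 2
Overall dilution factor = 2 × 5 × 2 × 16 × 2 = 640
Final = 1.50 mM / 640 = 0.002344 mM = 2.34 μM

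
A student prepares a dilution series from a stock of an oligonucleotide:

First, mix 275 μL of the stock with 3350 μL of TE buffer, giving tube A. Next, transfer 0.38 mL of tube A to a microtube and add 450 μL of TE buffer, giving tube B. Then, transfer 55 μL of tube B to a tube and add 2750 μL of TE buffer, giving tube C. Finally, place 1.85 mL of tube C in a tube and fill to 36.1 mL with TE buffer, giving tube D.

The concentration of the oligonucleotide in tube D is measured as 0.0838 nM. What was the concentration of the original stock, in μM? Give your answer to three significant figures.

2.40 μM

Step 1: 275 μL + 3350 μL = 3625 μL total → factor 3625/275 = 13.182
Step 2: 0.38 mL + 450 μL = 0.83 mL total → factor 0.83/0.38 = 2.1842
Step 3: 55 μL + 2750 μL = 2805 μL total → factor 2805/55 = 51
Step 4: 1.85 mL brought to 36.1 mL → factor 36.1/1.85 = 19.514
Overall dilution factor = 13.182 × 2.1842 × 51 × 19.514 = 28653
Stock = 0.0838 nM × 28653 = 2401 nM = 2.40 μM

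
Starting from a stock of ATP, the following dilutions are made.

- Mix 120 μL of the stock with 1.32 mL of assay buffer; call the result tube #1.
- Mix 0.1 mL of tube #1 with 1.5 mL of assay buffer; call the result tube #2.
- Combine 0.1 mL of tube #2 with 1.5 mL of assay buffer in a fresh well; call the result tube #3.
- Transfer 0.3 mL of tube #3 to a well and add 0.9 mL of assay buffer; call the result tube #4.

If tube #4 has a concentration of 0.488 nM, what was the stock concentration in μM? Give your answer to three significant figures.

Step 1: 120 μL + 1.32 mL = 1440 μL total → factor 1440/120 = 12
Step 2: 0.1 mL + 1.5 mL = 1.6 mL total → factor 1.6/0.1 = 16
Step 3: 0.1 mL + 1.5 mL = 1.6 mL total → factor 1.6/0.1 = 16
Step 4: 0.3 mL + 0.9 mL = 1.2 mL total → factor 1.2/0.3 = 4
Overall dilution factor = 12 × 16 × 16 × 4 = 12288
Stock = 0.488 nM × 12288 = 5997 nM = 6.00 μM

6.00 μM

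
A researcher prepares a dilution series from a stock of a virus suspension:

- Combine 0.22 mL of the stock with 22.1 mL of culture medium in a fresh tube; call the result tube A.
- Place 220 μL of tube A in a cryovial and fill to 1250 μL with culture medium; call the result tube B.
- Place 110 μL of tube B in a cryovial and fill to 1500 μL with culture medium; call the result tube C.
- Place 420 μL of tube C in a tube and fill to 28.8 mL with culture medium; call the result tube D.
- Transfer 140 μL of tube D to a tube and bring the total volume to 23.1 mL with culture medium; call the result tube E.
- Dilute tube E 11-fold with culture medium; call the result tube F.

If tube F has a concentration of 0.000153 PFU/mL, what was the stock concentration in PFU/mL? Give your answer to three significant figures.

1.50 × 10^5 PFU/mL

Step 1: 0.22 mL + 22.1 mL = 22.32 mL total → factor 22.32/0.22 = 101.45
Step 2: 220 μL brought to 1250 μL → factor 1250/220 = 5.6818
Step 3: 110 μL brought to 1500 μL → factor 1500/110 = 13.636
Step 4: 420 μL brought to 28.8 mL → factor 28800/420 = 68.571
Step 5: 140 μL brought to 23.1 mL → factor 23100/140 = 165
Step 6: 11-fold → factor 11
Overall dilution factor = 101.45 × 5.6818 × 13.636 × 68.571 × 165 × 11 = 9.7831 × 10^8
Stock = 0.000153 PFU/mL × 9.7831 × 10^8 = 1.50 × 10^5 PFU/mL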